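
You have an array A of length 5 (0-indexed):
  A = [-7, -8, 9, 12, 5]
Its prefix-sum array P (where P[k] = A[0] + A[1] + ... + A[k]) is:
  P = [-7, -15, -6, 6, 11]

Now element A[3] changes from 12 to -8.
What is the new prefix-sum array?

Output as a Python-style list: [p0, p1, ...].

Change: A[3] 12 -> -8, delta = -20
P[k] for k < 3: unchanged (A[3] not included)
P[k] for k >= 3: shift by delta = -20
  P[0] = -7 + 0 = -7
  P[1] = -15 + 0 = -15
  P[2] = -6 + 0 = -6
  P[3] = 6 + -20 = -14
  P[4] = 11 + -20 = -9

Answer: [-7, -15, -6, -14, -9]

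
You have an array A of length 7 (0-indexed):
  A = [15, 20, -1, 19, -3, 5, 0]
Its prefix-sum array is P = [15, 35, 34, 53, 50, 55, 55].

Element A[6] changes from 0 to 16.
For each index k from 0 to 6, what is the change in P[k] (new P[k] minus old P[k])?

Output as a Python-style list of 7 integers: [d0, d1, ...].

Element change: A[6] 0 -> 16, delta = 16
For k < 6: P[k] unchanged, delta_P[k] = 0
For k >= 6: P[k] shifts by exactly 16
Delta array: [0, 0, 0, 0, 0, 0, 16]

Answer: [0, 0, 0, 0, 0, 0, 16]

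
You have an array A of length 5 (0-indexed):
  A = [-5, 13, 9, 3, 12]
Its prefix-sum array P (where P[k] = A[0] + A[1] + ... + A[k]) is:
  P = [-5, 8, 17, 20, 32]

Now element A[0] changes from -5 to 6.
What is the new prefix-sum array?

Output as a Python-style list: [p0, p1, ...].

Answer: [6, 19, 28, 31, 43]

Derivation:
Change: A[0] -5 -> 6, delta = 11
P[k] for k < 0: unchanged (A[0] not included)
P[k] for k >= 0: shift by delta = 11
  P[0] = -5 + 11 = 6
  P[1] = 8 + 11 = 19
  P[2] = 17 + 11 = 28
  P[3] = 20 + 11 = 31
  P[4] = 32 + 11 = 43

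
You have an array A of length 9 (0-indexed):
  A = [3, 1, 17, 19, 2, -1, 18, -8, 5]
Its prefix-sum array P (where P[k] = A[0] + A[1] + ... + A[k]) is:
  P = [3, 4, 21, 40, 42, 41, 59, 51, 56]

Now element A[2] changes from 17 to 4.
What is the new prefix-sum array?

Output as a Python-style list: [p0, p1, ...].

Answer: [3, 4, 8, 27, 29, 28, 46, 38, 43]

Derivation:
Change: A[2] 17 -> 4, delta = -13
P[k] for k < 2: unchanged (A[2] not included)
P[k] for k >= 2: shift by delta = -13
  P[0] = 3 + 0 = 3
  P[1] = 4 + 0 = 4
  P[2] = 21 + -13 = 8
  P[3] = 40 + -13 = 27
  P[4] = 42 + -13 = 29
  P[5] = 41 + -13 = 28
  P[6] = 59 + -13 = 46
  P[7] = 51 + -13 = 38
  P[8] = 56 + -13 = 43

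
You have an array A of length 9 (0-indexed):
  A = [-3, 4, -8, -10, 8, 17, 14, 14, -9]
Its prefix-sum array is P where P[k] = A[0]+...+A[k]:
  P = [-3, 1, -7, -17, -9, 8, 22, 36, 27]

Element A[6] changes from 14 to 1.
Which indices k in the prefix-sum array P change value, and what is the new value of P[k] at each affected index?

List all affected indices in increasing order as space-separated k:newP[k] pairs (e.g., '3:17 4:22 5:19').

Answer: 6:9 7:23 8:14

Derivation:
P[k] = A[0] + ... + A[k]
P[k] includes A[6] iff k >= 6
Affected indices: 6, 7, ..., 8; delta = -13
  P[6]: 22 + -13 = 9
  P[7]: 36 + -13 = 23
  P[8]: 27 + -13 = 14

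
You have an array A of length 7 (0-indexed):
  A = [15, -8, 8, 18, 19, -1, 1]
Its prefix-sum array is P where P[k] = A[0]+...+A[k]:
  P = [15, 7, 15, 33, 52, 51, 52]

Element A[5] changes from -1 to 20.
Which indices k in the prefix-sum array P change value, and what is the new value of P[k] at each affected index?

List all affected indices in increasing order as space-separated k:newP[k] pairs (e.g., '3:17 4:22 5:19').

Answer: 5:72 6:73

Derivation:
P[k] = A[0] + ... + A[k]
P[k] includes A[5] iff k >= 5
Affected indices: 5, 6, ..., 6; delta = 21
  P[5]: 51 + 21 = 72
  P[6]: 52 + 21 = 73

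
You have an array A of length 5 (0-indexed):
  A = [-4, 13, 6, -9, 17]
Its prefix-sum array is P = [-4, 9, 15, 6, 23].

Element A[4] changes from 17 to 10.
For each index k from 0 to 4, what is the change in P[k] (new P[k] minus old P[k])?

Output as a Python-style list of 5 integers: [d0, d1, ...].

Element change: A[4] 17 -> 10, delta = -7
For k < 4: P[k] unchanged, delta_P[k] = 0
For k >= 4: P[k] shifts by exactly -7
Delta array: [0, 0, 0, 0, -7]

Answer: [0, 0, 0, 0, -7]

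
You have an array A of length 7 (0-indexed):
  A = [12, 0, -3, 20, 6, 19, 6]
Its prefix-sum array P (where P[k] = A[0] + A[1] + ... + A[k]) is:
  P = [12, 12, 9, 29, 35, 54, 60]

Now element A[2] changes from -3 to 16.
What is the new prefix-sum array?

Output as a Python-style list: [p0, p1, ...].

Answer: [12, 12, 28, 48, 54, 73, 79]

Derivation:
Change: A[2] -3 -> 16, delta = 19
P[k] for k < 2: unchanged (A[2] not included)
P[k] for k >= 2: shift by delta = 19
  P[0] = 12 + 0 = 12
  P[1] = 12 + 0 = 12
  P[2] = 9 + 19 = 28
  P[3] = 29 + 19 = 48
  P[4] = 35 + 19 = 54
  P[5] = 54 + 19 = 73
  P[6] = 60 + 19 = 79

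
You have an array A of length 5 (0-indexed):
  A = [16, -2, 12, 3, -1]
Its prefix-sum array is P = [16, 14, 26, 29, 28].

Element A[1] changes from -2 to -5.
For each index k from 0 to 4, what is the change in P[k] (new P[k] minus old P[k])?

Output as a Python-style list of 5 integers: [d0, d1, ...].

Element change: A[1] -2 -> -5, delta = -3
For k < 1: P[k] unchanged, delta_P[k] = 0
For k >= 1: P[k] shifts by exactly -3
Delta array: [0, -3, -3, -3, -3]

Answer: [0, -3, -3, -3, -3]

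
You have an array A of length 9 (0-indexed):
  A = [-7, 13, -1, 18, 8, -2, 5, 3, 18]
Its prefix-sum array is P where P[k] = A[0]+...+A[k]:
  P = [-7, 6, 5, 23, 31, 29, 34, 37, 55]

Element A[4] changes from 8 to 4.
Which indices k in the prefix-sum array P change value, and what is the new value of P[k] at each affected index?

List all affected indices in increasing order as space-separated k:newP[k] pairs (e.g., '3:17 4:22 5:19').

Answer: 4:27 5:25 6:30 7:33 8:51

Derivation:
P[k] = A[0] + ... + A[k]
P[k] includes A[4] iff k >= 4
Affected indices: 4, 5, ..., 8; delta = -4
  P[4]: 31 + -4 = 27
  P[5]: 29 + -4 = 25
  P[6]: 34 + -4 = 30
  P[7]: 37 + -4 = 33
  P[8]: 55 + -4 = 51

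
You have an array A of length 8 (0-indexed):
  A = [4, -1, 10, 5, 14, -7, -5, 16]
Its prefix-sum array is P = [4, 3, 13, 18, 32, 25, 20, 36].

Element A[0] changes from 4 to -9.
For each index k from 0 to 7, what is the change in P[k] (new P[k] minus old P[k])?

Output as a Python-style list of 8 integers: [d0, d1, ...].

Element change: A[0] 4 -> -9, delta = -13
For k < 0: P[k] unchanged, delta_P[k] = 0
For k >= 0: P[k] shifts by exactly -13
Delta array: [-13, -13, -13, -13, -13, -13, -13, -13]

Answer: [-13, -13, -13, -13, -13, -13, -13, -13]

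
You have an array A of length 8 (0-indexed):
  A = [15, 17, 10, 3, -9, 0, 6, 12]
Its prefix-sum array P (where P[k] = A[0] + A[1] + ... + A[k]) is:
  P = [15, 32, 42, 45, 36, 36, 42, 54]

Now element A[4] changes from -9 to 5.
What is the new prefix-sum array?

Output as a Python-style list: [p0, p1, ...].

Answer: [15, 32, 42, 45, 50, 50, 56, 68]

Derivation:
Change: A[4] -9 -> 5, delta = 14
P[k] for k < 4: unchanged (A[4] not included)
P[k] for k >= 4: shift by delta = 14
  P[0] = 15 + 0 = 15
  P[1] = 32 + 0 = 32
  P[2] = 42 + 0 = 42
  P[3] = 45 + 0 = 45
  P[4] = 36 + 14 = 50
  P[5] = 36 + 14 = 50
  P[6] = 42 + 14 = 56
  P[7] = 54 + 14 = 68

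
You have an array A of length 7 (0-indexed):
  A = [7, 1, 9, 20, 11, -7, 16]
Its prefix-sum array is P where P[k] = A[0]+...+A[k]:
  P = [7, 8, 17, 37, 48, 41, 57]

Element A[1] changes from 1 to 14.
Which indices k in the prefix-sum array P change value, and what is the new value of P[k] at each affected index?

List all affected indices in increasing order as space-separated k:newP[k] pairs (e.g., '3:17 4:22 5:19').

P[k] = A[0] + ... + A[k]
P[k] includes A[1] iff k >= 1
Affected indices: 1, 2, ..., 6; delta = 13
  P[1]: 8 + 13 = 21
  P[2]: 17 + 13 = 30
  P[3]: 37 + 13 = 50
  P[4]: 48 + 13 = 61
  P[5]: 41 + 13 = 54
  P[6]: 57 + 13 = 70

Answer: 1:21 2:30 3:50 4:61 5:54 6:70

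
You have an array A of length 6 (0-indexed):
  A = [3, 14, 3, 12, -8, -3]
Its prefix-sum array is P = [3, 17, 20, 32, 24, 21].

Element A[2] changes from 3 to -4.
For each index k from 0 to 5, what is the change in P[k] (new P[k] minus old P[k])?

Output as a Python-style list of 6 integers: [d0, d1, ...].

Answer: [0, 0, -7, -7, -7, -7]

Derivation:
Element change: A[2] 3 -> -4, delta = -7
For k < 2: P[k] unchanged, delta_P[k] = 0
For k >= 2: P[k] shifts by exactly -7
Delta array: [0, 0, -7, -7, -7, -7]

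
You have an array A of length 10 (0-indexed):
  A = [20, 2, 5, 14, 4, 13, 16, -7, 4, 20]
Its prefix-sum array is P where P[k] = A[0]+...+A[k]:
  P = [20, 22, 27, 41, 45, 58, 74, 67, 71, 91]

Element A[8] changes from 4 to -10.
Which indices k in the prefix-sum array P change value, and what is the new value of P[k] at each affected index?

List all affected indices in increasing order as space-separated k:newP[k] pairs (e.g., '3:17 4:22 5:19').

Answer: 8:57 9:77

Derivation:
P[k] = A[0] + ... + A[k]
P[k] includes A[8] iff k >= 8
Affected indices: 8, 9, ..., 9; delta = -14
  P[8]: 71 + -14 = 57
  P[9]: 91 + -14 = 77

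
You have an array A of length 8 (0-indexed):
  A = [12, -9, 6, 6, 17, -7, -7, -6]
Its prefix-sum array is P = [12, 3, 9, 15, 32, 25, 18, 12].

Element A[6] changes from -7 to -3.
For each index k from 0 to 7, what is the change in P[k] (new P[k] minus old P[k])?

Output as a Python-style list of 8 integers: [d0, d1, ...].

Element change: A[6] -7 -> -3, delta = 4
For k < 6: P[k] unchanged, delta_P[k] = 0
For k >= 6: P[k] shifts by exactly 4
Delta array: [0, 0, 0, 0, 0, 0, 4, 4]

Answer: [0, 0, 0, 0, 0, 0, 4, 4]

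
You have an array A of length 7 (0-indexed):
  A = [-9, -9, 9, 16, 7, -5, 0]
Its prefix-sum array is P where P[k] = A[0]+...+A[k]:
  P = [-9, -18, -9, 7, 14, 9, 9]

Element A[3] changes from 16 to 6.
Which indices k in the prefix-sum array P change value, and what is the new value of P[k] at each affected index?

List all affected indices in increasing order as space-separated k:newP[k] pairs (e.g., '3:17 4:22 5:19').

P[k] = A[0] + ... + A[k]
P[k] includes A[3] iff k >= 3
Affected indices: 3, 4, ..., 6; delta = -10
  P[3]: 7 + -10 = -3
  P[4]: 14 + -10 = 4
  P[5]: 9 + -10 = -1
  P[6]: 9 + -10 = -1

Answer: 3:-3 4:4 5:-1 6:-1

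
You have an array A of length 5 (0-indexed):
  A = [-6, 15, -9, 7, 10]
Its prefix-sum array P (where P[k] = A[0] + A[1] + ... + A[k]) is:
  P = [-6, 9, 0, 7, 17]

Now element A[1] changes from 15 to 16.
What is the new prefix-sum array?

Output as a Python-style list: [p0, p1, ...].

Change: A[1] 15 -> 16, delta = 1
P[k] for k < 1: unchanged (A[1] not included)
P[k] for k >= 1: shift by delta = 1
  P[0] = -6 + 0 = -6
  P[1] = 9 + 1 = 10
  P[2] = 0 + 1 = 1
  P[3] = 7 + 1 = 8
  P[4] = 17 + 1 = 18

Answer: [-6, 10, 1, 8, 18]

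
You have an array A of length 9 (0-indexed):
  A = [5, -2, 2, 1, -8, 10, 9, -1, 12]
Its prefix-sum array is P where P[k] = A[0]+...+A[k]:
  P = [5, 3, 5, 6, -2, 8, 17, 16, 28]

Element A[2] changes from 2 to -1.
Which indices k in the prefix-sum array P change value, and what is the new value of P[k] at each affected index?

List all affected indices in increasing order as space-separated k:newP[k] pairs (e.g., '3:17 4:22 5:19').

P[k] = A[0] + ... + A[k]
P[k] includes A[2] iff k >= 2
Affected indices: 2, 3, ..., 8; delta = -3
  P[2]: 5 + -3 = 2
  P[3]: 6 + -3 = 3
  P[4]: -2 + -3 = -5
  P[5]: 8 + -3 = 5
  P[6]: 17 + -3 = 14
  P[7]: 16 + -3 = 13
  P[8]: 28 + -3 = 25

Answer: 2:2 3:3 4:-5 5:5 6:14 7:13 8:25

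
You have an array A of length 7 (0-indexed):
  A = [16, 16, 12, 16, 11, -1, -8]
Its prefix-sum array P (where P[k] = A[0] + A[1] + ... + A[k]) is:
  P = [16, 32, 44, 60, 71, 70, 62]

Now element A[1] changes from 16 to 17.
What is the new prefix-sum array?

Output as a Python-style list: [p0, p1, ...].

Answer: [16, 33, 45, 61, 72, 71, 63]

Derivation:
Change: A[1] 16 -> 17, delta = 1
P[k] for k < 1: unchanged (A[1] not included)
P[k] for k >= 1: shift by delta = 1
  P[0] = 16 + 0 = 16
  P[1] = 32 + 1 = 33
  P[2] = 44 + 1 = 45
  P[3] = 60 + 1 = 61
  P[4] = 71 + 1 = 72
  P[5] = 70 + 1 = 71
  P[6] = 62 + 1 = 63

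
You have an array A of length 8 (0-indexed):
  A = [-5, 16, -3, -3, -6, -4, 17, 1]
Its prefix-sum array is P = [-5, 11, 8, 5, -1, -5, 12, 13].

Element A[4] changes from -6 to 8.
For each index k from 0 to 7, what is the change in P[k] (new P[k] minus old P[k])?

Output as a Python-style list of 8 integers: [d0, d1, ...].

Element change: A[4] -6 -> 8, delta = 14
For k < 4: P[k] unchanged, delta_P[k] = 0
For k >= 4: P[k] shifts by exactly 14
Delta array: [0, 0, 0, 0, 14, 14, 14, 14]

Answer: [0, 0, 0, 0, 14, 14, 14, 14]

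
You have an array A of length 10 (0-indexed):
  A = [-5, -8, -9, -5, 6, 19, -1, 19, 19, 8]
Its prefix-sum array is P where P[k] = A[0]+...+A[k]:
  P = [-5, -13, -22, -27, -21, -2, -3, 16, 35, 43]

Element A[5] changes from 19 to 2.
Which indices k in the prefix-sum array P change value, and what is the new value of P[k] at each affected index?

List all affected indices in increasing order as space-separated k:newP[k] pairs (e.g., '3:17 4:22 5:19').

P[k] = A[0] + ... + A[k]
P[k] includes A[5] iff k >= 5
Affected indices: 5, 6, ..., 9; delta = -17
  P[5]: -2 + -17 = -19
  P[6]: -3 + -17 = -20
  P[7]: 16 + -17 = -1
  P[8]: 35 + -17 = 18
  P[9]: 43 + -17 = 26

Answer: 5:-19 6:-20 7:-1 8:18 9:26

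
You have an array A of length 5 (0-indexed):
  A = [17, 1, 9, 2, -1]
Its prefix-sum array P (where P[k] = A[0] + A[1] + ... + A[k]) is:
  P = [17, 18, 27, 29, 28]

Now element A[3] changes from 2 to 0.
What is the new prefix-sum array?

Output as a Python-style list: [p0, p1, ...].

Change: A[3] 2 -> 0, delta = -2
P[k] for k < 3: unchanged (A[3] not included)
P[k] for k >= 3: shift by delta = -2
  P[0] = 17 + 0 = 17
  P[1] = 18 + 0 = 18
  P[2] = 27 + 0 = 27
  P[3] = 29 + -2 = 27
  P[4] = 28 + -2 = 26

Answer: [17, 18, 27, 27, 26]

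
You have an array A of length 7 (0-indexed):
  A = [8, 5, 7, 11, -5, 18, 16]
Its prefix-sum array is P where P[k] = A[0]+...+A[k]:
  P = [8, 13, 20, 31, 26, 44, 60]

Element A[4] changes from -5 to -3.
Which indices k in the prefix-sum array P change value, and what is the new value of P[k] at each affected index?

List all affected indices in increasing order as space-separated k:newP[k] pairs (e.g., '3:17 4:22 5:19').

P[k] = A[0] + ... + A[k]
P[k] includes A[4] iff k >= 4
Affected indices: 4, 5, ..., 6; delta = 2
  P[4]: 26 + 2 = 28
  P[5]: 44 + 2 = 46
  P[6]: 60 + 2 = 62

Answer: 4:28 5:46 6:62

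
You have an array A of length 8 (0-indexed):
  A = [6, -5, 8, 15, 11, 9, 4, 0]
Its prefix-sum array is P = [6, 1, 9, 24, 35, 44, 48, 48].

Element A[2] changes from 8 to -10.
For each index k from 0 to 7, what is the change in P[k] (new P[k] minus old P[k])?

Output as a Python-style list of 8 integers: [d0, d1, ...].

Element change: A[2] 8 -> -10, delta = -18
For k < 2: P[k] unchanged, delta_P[k] = 0
For k >= 2: P[k] shifts by exactly -18
Delta array: [0, 0, -18, -18, -18, -18, -18, -18]

Answer: [0, 0, -18, -18, -18, -18, -18, -18]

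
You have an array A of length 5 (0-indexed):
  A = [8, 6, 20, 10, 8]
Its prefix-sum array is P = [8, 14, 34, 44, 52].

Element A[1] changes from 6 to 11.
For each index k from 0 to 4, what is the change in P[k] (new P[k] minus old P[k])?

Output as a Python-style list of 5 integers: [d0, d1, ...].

Answer: [0, 5, 5, 5, 5]

Derivation:
Element change: A[1] 6 -> 11, delta = 5
For k < 1: P[k] unchanged, delta_P[k] = 0
For k >= 1: P[k] shifts by exactly 5
Delta array: [0, 5, 5, 5, 5]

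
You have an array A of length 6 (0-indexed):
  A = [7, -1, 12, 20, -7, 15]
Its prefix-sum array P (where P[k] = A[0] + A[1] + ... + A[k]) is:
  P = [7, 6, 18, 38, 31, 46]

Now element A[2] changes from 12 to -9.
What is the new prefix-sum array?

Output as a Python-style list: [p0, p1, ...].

Answer: [7, 6, -3, 17, 10, 25]

Derivation:
Change: A[2] 12 -> -9, delta = -21
P[k] for k < 2: unchanged (A[2] not included)
P[k] for k >= 2: shift by delta = -21
  P[0] = 7 + 0 = 7
  P[1] = 6 + 0 = 6
  P[2] = 18 + -21 = -3
  P[3] = 38 + -21 = 17
  P[4] = 31 + -21 = 10
  P[5] = 46 + -21 = 25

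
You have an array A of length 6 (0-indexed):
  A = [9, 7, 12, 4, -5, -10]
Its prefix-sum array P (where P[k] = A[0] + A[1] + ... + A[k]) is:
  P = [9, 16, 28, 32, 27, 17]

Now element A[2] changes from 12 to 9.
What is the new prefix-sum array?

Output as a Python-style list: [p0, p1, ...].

Change: A[2] 12 -> 9, delta = -3
P[k] for k < 2: unchanged (A[2] not included)
P[k] for k >= 2: shift by delta = -3
  P[0] = 9 + 0 = 9
  P[1] = 16 + 0 = 16
  P[2] = 28 + -3 = 25
  P[3] = 32 + -3 = 29
  P[4] = 27 + -3 = 24
  P[5] = 17 + -3 = 14

Answer: [9, 16, 25, 29, 24, 14]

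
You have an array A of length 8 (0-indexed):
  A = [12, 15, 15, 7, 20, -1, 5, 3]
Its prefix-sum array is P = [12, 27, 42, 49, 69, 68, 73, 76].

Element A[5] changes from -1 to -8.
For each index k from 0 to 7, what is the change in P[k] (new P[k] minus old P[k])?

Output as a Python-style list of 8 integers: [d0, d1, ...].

Answer: [0, 0, 0, 0, 0, -7, -7, -7]

Derivation:
Element change: A[5] -1 -> -8, delta = -7
For k < 5: P[k] unchanged, delta_P[k] = 0
For k >= 5: P[k] shifts by exactly -7
Delta array: [0, 0, 0, 0, 0, -7, -7, -7]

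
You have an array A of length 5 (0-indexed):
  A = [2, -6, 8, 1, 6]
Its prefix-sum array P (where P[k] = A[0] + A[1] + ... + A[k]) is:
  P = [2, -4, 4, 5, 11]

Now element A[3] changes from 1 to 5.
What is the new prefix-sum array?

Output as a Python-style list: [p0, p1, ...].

Change: A[3] 1 -> 5, delta = 4
P[k] for k < 3: unchanged (A[3] not included)
P[k] for k >= 3: shift by delta = 4
  P[0] = 2 + 0 = 2
  P[1] = -4 + 0 = -4
  P[2] = 4 + 0 = 4
  P[3] = 5 + 4 = 9
  P[4] = 11 + 4 = 15

Answer: [2, -4, 4, 9, 15]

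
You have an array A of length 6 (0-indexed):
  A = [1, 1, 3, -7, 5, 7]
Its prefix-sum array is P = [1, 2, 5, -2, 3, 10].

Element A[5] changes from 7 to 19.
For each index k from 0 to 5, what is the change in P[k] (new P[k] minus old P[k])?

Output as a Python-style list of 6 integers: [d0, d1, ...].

Answer: [0, 0, 0, 0, 0, 12]

Derivation:
Element change: A[5] 7 -> 19, delta = 12
For k < 5: P[k] unchanged, delta_P[k] = 0
For k >= 5: P[k] shifts by exactly 12
Delta array: [0, 0, 0, 0, 0, 12]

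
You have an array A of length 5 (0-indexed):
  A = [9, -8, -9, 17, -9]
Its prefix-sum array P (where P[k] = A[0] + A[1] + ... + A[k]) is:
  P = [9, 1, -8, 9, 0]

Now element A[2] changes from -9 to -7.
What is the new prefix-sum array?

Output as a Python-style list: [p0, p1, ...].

Answer: [9, 1, -6, 11, 2]

Derivation:
Change: A[2] -9 -> -7, delta = 2
P[k] for k < 2: unchanged (A[2] not included)
P[k] for k >= 2: shift by delta = 2
  P[0] = 9 + 0 = 9
  P[1] = 1 + 0 = 1
  P[2] = -8 + 2 = -6
  P[3] = 9 + 2 = 11
  P[4] = 0 + 2 = 2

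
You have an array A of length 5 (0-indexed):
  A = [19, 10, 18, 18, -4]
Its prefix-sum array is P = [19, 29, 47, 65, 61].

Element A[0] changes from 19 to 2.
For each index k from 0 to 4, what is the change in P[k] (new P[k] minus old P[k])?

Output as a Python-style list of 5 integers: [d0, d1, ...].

Element change: A[0] 19 -> 2, delta = -17
For k < 0: P[k] unchanged, delta_P[k] = 0
For k >= 0: P[k] shifts by exactly -17
Delta array: [-17, -17, -17, -17, -17]

Answer: [-17, -17, -17, -17, -17]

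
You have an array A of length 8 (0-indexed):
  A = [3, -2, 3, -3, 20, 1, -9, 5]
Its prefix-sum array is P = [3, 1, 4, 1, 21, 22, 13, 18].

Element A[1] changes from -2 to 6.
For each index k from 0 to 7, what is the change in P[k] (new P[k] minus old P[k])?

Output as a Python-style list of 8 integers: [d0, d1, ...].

Element change: A[1] -2 -> 6, delta = 8
For k < 1: P[k] unchanged, delta_P[k] = 0
For k >= 1: P[k] shifts by exactly 8
Delta array: [0, 8, 8, 8, 8, 8, 8, 8]

Answer: [0, 8, 8, 8, 8, 8, 8, 8]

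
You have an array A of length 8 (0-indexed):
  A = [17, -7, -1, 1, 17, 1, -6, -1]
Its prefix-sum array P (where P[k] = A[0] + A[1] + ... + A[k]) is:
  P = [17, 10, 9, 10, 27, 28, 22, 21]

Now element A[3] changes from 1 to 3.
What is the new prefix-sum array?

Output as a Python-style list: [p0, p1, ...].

Change: A[3] 1 -> 3, delta = 2
P[k] for k < 3: unchanged (A[3] not included)
P[k] for k >= 3: shift by delta = 2
  P[0] = 17 + 0 = 17
  P[1] = 10 + 0 = 10
  P[2] = 9 + 0 = 9
  P[3] = 10 + 2 = 12
  P[4] = 27 + 2 = 29
  P[5] = 28 + 2 = 30
  P[6] = 22 + 2 = 24
  P[7] = 21 + 2 = 23

Answer: [17, 10, 9, 12, 29, 30, 24, 23]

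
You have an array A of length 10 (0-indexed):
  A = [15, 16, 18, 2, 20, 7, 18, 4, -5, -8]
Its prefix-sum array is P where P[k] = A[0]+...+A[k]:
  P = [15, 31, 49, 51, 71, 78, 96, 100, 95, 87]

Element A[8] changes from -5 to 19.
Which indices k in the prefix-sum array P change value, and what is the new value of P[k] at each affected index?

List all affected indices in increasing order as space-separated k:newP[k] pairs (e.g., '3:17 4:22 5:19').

P[k] = A[0] + ... + A[k]
P[k] includes A[8] iff k >= 8
Affected indices: 8, 9, ..., 9; delta = 24
  P[8]: 95 + 24 = 119
  P[9]: 87 + 24 = 111

Answer: 8:119 9:111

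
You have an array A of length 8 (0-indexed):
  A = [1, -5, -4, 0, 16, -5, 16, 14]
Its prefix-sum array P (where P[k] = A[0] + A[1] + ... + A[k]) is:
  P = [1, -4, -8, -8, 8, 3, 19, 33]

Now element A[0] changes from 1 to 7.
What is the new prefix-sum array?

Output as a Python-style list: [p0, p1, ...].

Answer: [7, 2, -2, -2, 14, 9, 25, 39]

Derivation:
Change: A[0] 1 -> 7, delta = 6
P[k] for k < 0: unchanged (A[0] not included)
P[k] for k >= 0: shift by delta = 6
  P[0] = 1 + 6 = 7
  P[1] = -4 + 6 = 2
  P[2] = -8 + 6 = -2
  P[3] = -8 + 6 = -2
  P[4] = 8 + 6 = 14
  P[5] = 3 + 6 = 9
  P[6] = 19 + 6 = 25
  P[7] = 33 + 6 = 39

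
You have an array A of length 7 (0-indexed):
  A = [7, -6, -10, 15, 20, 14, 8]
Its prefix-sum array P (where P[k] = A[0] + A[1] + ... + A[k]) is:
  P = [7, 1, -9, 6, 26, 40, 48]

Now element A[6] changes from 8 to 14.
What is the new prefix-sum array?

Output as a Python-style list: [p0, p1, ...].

Answer: [7, 1, -9, 6, 26, 40, 54]

Derivation:
Change: A[6] 8 -> 14, delta = 6
P[k] for k < 6: unchanged (A[6] not included)
P[k] for k >= 6: shift by delta = 6
  P[0] = 7 + 0 = 7
  P[1] = 1 + 0 = 1
  P[2] = -9 + 0 = -9
  P[3] = 6 + 0 = 6
  P[4] = 26 + 0 = 26
  P[5] = 40 + 0 = 40
  P[6] = 48 + 6 = 54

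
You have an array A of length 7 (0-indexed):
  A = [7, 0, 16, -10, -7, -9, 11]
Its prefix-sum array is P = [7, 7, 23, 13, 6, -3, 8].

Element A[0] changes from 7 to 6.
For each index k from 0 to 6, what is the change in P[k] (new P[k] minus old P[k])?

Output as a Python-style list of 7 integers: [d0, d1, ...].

Element change: A[0] 7 -> 6, delta = -1
For k < 0: P[k] unchanged, delta_P[k] = 0
For k >= 0: P[k] shifts by exactly -1
Delta array: [-1, -1, -1, -1, -1, -1, -1]

Answer: [-1, -1, -1, -1, -1, -1, -1]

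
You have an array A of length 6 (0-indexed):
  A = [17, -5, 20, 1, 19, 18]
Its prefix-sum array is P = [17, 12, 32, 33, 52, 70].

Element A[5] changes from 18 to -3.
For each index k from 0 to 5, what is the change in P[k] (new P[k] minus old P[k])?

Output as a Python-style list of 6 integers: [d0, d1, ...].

Answer: [0, 0, 0, 0, 0, -21]

Derivation:
Element change: A[5] 18 -> -3, delta = -21
For k < 5: P[k] unchanged, delta_P[k] = 0
For k >= 5: P[k] shifts by exactly -21
Delta array: [0, 0, 0, 0, 0, -21]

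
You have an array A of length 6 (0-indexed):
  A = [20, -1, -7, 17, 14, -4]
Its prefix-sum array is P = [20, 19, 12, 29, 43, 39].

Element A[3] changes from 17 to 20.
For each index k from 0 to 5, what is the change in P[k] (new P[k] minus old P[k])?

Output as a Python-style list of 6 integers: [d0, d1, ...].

Answer: [0, 0, 0, 3, 3, 3]

Derivation:
Element change: A[3] 17 -> 20, delta = 3
For k < 3: P[k] unchanged, delta_P[k] = 0
For k >= 3: P[k] shifts by exactly 3
Delta array: [0, 0, 0, 3, 3, 3]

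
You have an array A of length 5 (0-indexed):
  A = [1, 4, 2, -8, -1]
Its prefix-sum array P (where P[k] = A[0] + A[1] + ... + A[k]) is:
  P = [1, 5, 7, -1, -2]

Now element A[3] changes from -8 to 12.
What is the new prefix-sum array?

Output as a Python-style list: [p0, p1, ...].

Change: A[3] -8 -> 12, delta = 20
P[k] for k < 3: unchanged (A[3] not included)
P[k] for k >= 3: shift by delta = 20
  P[0] = 1 + 0 = 1
  P[1] = 5 + 0 = 5
  P[2] = 7 + 0 = 7
  P[3] = -1 + 20 = 19
  P[4] = -2 + 20 = 18

Answer: [1, 5, 7, 19, 18]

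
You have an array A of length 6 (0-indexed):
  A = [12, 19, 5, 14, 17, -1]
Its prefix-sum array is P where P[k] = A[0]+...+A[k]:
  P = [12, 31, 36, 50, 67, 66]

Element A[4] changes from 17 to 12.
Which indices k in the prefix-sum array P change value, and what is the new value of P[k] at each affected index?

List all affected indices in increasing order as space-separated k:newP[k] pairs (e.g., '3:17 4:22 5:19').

Answer: 4:62 5:61

Derivation:
P[k] = A[0] + ... + A[k]
P[k] includes A[4] iff k >= 4
Affected indices: 4, 5, ..., 5; delta = -5
  P[4]: 67 + -5 = 62
  P[5]: 66 + -5 = 61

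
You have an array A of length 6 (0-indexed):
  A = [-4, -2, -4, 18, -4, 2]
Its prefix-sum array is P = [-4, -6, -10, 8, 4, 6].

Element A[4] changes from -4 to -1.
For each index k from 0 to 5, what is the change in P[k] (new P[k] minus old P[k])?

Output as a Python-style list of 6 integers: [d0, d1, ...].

Answer: [0, 0, 0, 0, 3, 3]

Derivation:
Element change: A[4] -4 -> -1, delta = 3
For k < 4: P[k] unchanged, delta_P[k] = 0
For k >= 4: P[k] shifts by exactly 3
Delta array: [0, 0, 0, 0, 3, 3]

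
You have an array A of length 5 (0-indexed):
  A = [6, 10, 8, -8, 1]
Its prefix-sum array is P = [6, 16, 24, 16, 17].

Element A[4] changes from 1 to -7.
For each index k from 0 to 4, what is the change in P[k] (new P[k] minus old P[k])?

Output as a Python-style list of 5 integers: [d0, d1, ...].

Element change: A[4] 1 -> -7, delta = -8
For k < 4: P[k] unchanged, delta_P[k] = 0
For k >= 4: P[k] shifts by exactly -8
Delta array: [0, 0, 0, 0, -8]

Answer: [0, 0, 0, 0, -8]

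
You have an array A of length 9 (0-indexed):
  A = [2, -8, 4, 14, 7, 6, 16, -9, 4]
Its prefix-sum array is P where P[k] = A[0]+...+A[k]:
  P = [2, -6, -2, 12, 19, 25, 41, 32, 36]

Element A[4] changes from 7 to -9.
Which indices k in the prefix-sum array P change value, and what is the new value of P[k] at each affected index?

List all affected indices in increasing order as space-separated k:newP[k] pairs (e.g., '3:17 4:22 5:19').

P[k] = A[0] + ... + A[k]
P[k] includes A[4] iff k >= 4
Affected indices: 4, 5, ..., 8; delta = -16
  P[4]: 19 + -16 = 3
  P[5]: 25 + -16 = 9
  P[6]: 41 + -16 = 25
  P[7]: 32 + -16 = 16
  P[8]: 36 + -16 = 20

Answer: 4:3 5:9 6:25 7:16 8:20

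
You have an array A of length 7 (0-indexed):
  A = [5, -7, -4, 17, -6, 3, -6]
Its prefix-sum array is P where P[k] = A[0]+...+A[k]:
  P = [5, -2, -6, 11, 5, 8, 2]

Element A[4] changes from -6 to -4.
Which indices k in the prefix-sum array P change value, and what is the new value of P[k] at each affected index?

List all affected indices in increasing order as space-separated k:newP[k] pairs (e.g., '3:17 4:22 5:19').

Answer: 4:7 5:10 6:4

Derivation:
P[k] = A[0] + ... + A[k]
P[k] includes A[4] iff k >= 4
Affected indices: 4, 5, ..., 6; delta = 2
  P[4]: 5 + 2 = 7
  P[5]: 8 + 2 = 10
  P[6]: 2 + 2 = 4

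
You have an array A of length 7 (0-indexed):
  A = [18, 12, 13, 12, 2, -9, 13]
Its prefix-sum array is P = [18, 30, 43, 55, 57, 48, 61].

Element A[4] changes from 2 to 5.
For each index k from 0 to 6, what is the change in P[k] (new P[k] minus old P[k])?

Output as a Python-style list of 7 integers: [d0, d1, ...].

Element change: A[4] 2 -> 5, delta = 3
For k < 4: P[k] unchanged, delta_P[k] = 0
For k >= 4: P[k] shifts by exactly 3
Delta array: [0, 0, 0, 0, 3, 3, 3]

Answer: [0, 0, 0, 0, 3, 3, 3]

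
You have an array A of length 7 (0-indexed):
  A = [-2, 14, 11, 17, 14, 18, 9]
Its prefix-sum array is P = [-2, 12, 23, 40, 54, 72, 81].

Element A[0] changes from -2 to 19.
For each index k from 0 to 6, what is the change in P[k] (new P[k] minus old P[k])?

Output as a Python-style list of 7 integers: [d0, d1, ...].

Element change: A[0] -2 -> 19, delta = 21
For k < 0: P[k] unchanged, delta_P[k] = 0
For k >= 0: P[k] shifts by exactly 21
Delta array: [21, 21, 21, 21, 21, 21, 21]

Answer: [21, 21, 21, 21, 21, 21, 21]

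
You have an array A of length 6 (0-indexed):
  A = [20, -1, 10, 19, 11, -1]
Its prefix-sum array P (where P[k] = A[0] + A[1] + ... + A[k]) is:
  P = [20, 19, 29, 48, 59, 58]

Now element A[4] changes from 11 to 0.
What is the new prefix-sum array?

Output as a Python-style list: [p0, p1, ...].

Change: A[4] 11 -> 0, delta = -11
P[k] for k < 4: unchanged (A[4] not included)
P[k] for k >= 4: shift by delta = -11
  P[0] = 20 + 0 = 20
  P[1] = 19 + 0 = 19
  P[2] = 29 + 0 = 29
  P[3] = 48 + 0 = 48
  P[4] = 59 + -11 = 48
  P[5] = 58 + -11 = 47

Answer: [20, 19, 29, 48, 48, 47]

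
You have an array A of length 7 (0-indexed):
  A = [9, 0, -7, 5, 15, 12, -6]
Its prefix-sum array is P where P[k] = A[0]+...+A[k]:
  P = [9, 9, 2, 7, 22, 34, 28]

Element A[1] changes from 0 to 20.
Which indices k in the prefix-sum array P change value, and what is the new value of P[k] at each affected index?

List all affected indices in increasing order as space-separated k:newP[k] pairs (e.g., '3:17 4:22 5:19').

Answer: 1:29 2:22 3:27 4:42 5:54 6:48

Derivation:
P[k] = A[0] + ... + A[k]
P[k] includes A[1] iff k >= 1
Affected indices: 1, 2, ..., 6; delta = 20
  P[1]: 9 + 20 = 29
  P[2]: 2 + 20 = 22
  P[3]: 7 + 20 = 27
  P[4]: 22 + 20 = 42
  P[5]: 34 + 20 = 54
  P[6]: 28 + 20 = 48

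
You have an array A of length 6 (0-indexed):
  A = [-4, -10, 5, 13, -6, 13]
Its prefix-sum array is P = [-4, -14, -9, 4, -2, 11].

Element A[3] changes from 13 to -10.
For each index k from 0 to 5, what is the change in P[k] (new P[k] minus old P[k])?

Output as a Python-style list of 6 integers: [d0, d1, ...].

Element change: A[3] 13 -> -10, delta = -23
For k < 3: P[k] unchanged, delta_P[k] = 0
For k >= 3: P[k] shifts by exactly -23
Delta array: [0, 0, 0, -23, -23, -23]

Answer: [0, 0, 0, -23, -23, -23]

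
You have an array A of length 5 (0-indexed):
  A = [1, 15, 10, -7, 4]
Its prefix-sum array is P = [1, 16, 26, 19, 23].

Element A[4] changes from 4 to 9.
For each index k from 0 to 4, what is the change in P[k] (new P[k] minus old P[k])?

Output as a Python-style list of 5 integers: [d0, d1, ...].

Answer: [0, 0, 0, 0, 5]

Derivation:
Element change: A[4] 4 -> 9, delta = 5
For k < 4: P[k] unchanged, delta_P[k] = 0
For k >= 4: P[k] shifts by exactly 5
Delta array: [0, 0, 0, 0, 5]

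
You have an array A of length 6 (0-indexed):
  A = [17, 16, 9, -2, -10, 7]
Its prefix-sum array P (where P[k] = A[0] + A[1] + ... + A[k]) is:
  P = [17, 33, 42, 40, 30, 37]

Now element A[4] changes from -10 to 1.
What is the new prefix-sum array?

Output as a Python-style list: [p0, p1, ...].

Answer: [17, 33, 42, 40, 41, 48]

Derivation:
Change: A[4] -10 -> 1, delta = 11
P[k] for k < 4: unchanged (A[4] not included)
P[k] for k >= 4: shift by delta = 11
  P[0] = 17 + 0 = 17
  P[1] = 33 + 0 = 33
  P[2] = 42 + 0 = 42
  P[3] = 40 + 0 = 40
  P[4] = 30 + 11 = 41
  P[5] = 37 + 11 = 48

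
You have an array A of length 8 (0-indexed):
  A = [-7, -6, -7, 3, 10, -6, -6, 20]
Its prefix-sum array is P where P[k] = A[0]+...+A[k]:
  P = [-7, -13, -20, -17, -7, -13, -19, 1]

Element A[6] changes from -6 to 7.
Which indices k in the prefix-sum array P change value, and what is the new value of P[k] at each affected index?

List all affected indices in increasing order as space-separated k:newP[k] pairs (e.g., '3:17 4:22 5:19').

P[k] = A[0] + ... + A[k]
P[k] includes A[6] iff k >= 6
Affected indices: 6, 7, ..., 7; delta = 13
  P[6]: -19 + 13 = -6
  P[7]: 1 + 13 = 14

Answer: 6:-6 7:14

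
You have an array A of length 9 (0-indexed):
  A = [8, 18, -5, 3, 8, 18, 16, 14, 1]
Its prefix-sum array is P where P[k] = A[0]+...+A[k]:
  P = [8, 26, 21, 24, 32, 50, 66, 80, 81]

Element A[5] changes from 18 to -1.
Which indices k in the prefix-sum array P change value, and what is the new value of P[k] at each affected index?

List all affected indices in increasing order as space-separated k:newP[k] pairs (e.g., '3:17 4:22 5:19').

P[k] = A[0] + ... + A[k]
P[k] includes A[5] iff k >= 5
Affected indices: 5, 6, ..., 8; delta = -19
  P[5]: 50 + -19 = 31
  P[6]: 66 + -19 = 47
  P[7]: 80 + -19 = 61
  P[8]: 81 + -19 = 62

Answer: 5:31 6:47 7:61 8:62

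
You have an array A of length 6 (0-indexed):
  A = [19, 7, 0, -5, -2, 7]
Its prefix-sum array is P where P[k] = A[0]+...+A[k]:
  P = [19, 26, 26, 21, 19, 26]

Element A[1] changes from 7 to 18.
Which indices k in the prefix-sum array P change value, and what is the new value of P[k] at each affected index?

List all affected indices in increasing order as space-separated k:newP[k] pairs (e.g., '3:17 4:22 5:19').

Answer: 1:37 2:37 3:32 4:30 5:37

Derivation:
P[k] = A[0] + ... + A[k]
P[k] includes A[1] iff k >= 1
Affected indices: 1, 2, ..., 5; delta = 11
  P[1]: 26 + 11 = 37
  P[2]: 26 + 11 = 37
  P[3]: 21 + 11 = 32
  P[4]: 19 + 11 = 30
  P[5]: 26 + 11 = 37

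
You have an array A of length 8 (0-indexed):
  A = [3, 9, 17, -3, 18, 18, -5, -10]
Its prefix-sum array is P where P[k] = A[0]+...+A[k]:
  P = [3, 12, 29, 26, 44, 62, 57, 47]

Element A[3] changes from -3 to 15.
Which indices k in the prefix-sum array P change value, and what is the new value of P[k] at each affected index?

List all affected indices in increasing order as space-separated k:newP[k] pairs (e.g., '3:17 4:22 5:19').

P[k] = A[0] + ... + A[k]
P[k] includes A[3] iff k >= 3
Affected indices: 3, 4, ..., 7; delta = 18
  P[3]: 26 + 18 = 44
  P[4]: 44 + 18 = 62
  P[5]: 62 + 18 = 80
  P[6]: 57 + 18 = 75
  P[7]: 47 + 18 = 65

Answer: 3:44 4:62 5:80 6:75 7:65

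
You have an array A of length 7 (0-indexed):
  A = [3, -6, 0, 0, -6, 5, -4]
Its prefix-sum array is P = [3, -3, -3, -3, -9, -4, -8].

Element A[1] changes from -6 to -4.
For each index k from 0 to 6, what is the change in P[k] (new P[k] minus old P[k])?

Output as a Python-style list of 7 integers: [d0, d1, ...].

Answer: [0, 2, 2, 2, 2, 2, 2]

Derivation:
Element change: A[1] -6 -> -4, delta = 2
For k < 1: P[k] unchanged, delta_P[k] = 0
For k >= 1: P[k] shifts by exactly 2
Delta array: [0, 2, 2, 2, 2, 2, 2]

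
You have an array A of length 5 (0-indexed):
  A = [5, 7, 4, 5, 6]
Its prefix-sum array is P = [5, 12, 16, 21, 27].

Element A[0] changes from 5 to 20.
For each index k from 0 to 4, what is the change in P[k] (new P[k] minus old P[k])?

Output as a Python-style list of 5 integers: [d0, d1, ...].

Answer: [15, 15, 15, 15, 15]

Derivation:
Element change: A[0] 5 -> 20, delta = 15
For k < 0: P[k] unchanged, delta_P[k] = 0
For k >= 0: P[k] shifts by exactly 15
Delta array: [15, 15, 15, 15, 15]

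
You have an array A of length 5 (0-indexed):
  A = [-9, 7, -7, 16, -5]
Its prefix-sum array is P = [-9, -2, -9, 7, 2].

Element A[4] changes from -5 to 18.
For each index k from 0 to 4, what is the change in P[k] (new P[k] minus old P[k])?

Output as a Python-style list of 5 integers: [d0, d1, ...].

Element change: A[4] -5 -> 18, delta = 23
For k < 4: P[k] unchanged, delta_P[k] = 0
For k >= 4: P[k] shifts by exactly 23
Delta array: [0, 0, 0, 0, 23]

Answer: [0, 0, 0, 0, 23]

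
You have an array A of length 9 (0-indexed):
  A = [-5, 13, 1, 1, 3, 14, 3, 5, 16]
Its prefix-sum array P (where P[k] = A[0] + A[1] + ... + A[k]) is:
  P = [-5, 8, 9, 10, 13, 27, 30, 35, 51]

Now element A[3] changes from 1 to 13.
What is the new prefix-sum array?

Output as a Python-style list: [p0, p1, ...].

Answer: [-5, 8, 9, 22, 25, 39, 42, 47, 63]

Derivation:
Change: A[3] 1 -> 13, delta = 12
P[k] for k < 3: unchanged (A[3] not included)
P[k] for k >= 3: shift by delta = 12
  P[0] = -5 + 0 = -5
  P[1] = 8 + 0 = 8
  P[2] = 9 + 0 = 9
  P[3] = 10 + 12 = 22
  P[4] = 13 + 12 = 25
  P[5] = 27 + 12 = 39
  P[6] = 30 + 12 = 42
  P[7] = 35 + 12 = 47
  P[8] = 51 + 12 = 63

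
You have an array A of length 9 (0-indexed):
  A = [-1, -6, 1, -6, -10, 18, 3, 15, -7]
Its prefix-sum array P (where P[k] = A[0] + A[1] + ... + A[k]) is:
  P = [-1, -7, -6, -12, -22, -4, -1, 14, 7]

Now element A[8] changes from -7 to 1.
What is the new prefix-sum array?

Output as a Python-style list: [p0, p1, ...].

Answer: [-1, -7, -6, -12, -22, -4, -1, 14, 15]

Derivation:
Change: A[8] -7 -> 1, delta = 8
P[k] for k < 8: unchanged (A[8] not included)
P[k] for k >= 8: shift by delta = 8
  P[0] = -1 + 0 = -1
  P[1] = -7 + 0 = -7
  P[2] = -6 + 0 = -6
  P[3] = -12 + 0 = -12
  P[4] = -22 + 0 = -22
  P[5] = -4 + 0 = -4
  P[6] = -1 + 0 = -1
  P[7] = 14 + 0 = 14
  P[8] = 7 + 8 = 15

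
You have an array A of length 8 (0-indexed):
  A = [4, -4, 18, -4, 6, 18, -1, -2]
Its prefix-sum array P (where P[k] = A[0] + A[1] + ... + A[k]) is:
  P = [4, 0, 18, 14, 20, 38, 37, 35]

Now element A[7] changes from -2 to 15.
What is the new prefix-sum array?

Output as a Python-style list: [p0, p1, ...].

Answer: [4, 0, 18, 14, 20, 38, 37, 52]

Derivation:
Change: A[7] -2 -> 15, delta = 17
P[k] for k < 7: unchanged (A[7] not included)
P[k] for k >= 7: shift by delta = 17
  P[0] = 4 + 0 = 4
  P[1] = 0 + 0 = 0
  P[2] = 18 + 0 = 18
  P[3] = 14 + 0 = 14
  P[4] = 20 + 0 = 20
  P[5] = 38 + 0 = 38
  P[6] = 37 + 0 = 37
  P[7] = 35 + 17 = 52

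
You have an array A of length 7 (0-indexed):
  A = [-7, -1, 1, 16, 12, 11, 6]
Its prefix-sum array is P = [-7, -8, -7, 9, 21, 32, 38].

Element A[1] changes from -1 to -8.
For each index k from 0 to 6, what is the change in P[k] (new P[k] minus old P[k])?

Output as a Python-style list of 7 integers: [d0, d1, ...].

Element change: A[1] -1 -> -8, delta = -7
For k < 1: P[k] unchanged, delta_P[k] = 0
For k >= 1: P[k] shifts by exactly -7
Delta array: [0, -7, -7, -7, -7, -7, -7]

Answer: [0, -7, -7, -7, -7, -7, -7]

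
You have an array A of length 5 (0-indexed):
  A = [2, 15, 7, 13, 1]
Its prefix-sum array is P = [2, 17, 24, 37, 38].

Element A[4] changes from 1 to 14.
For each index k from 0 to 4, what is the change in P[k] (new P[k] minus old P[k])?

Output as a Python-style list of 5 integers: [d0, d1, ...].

Answer: [0, 0, 0, 0, 13]

Derivation:
Element change: A[4] 1 -> 14, delta = 13
For k < 4: P[k] unchanged, delta_P[k] = 0
For k >= 4: P[k] shifts by exactly 13
Delta array: [0, 0, 0, 0, 13]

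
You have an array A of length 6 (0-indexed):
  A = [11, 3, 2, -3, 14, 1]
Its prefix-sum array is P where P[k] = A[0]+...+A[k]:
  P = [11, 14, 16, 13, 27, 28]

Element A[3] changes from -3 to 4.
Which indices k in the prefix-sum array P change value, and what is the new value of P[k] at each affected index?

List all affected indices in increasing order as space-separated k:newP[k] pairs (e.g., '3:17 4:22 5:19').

Answer: 3:20 4:34 5:35

Derivation:
P[k] = A[0] + ... + A[k]
P[k] includes A[3] iff k >= 3
Affected indices: 3, 4, ..., 5; delta = 7
  P[3]: 13 + 7 = 20
  P[4]: 27 + 7 = 34
  P[5]: 28 + 7 = 35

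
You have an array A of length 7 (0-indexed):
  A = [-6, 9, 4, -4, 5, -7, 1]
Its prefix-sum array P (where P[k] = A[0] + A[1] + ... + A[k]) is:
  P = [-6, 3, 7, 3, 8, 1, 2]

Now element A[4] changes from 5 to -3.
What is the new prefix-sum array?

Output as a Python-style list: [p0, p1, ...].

Change: A[4] 5 -> -3, delta = -8
P[k] for k < 4: unchanged (A[4] not included)
P[k] for k >= 4: shift by delta = -8
  P[0] = -6 + 0 = -6
  P[1] = 3 + 0 = 3
  P[2] = 7 + 0 = 7
  P[3] = 3 + 0 = 3
  P[4] = 8 + -8 = 0
  P[5] = 1 + -8 = -7
  P[6] = 2 + -8 = -6

Answer: [-6, 3, 7, 3, 0, -7, -6]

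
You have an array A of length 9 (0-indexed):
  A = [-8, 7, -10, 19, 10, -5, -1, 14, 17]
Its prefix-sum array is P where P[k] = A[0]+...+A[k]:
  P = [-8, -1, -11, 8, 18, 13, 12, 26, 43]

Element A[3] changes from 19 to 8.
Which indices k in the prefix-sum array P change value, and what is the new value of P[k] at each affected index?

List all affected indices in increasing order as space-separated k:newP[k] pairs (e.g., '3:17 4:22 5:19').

Answer: 3:-3 4:7 5:2 6:1 7:15 8:32

Derivation:
P[k] = A[0] + ... + A[k]
P[k] includes A[3] iff k >= 3
Affected indices: 3, 4, ..., 8; delta = -11
  P[3]: 8 + -11 = -3
  P[4]: 18 + -11 = 7
  P[5]: 13 + -11 = 2
  P[6]: 12 + -11 = 1
  P[7]: 26 + -11 = 15
  P[8]: 43 + -11 = 32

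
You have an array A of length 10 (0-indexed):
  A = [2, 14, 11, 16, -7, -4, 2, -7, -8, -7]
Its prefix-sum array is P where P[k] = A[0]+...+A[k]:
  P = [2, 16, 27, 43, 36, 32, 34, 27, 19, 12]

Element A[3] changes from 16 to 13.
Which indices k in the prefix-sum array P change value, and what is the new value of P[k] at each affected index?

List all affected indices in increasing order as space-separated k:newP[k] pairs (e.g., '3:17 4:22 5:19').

Answer: 3:40 4:33 5:29 6:31 7:24 8:16 9:9

Derivation:
P[k] = A[0] + ... + A[k]
P[k] includes A[3] iff k >= 3
Affected indices: 3, 4, ..., 9; delta = -3
  P[3]: 43 + -3 = 40
  P[4]: 36 + -3 = 33
  P[5]: 32 + -3 = 29
  P[6]: 34 + -3 = 31
  P[7]: 27 + -3 = 24
  P[8]: 19 + -3 = 16
  P[9]: 12 + -3 = 9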